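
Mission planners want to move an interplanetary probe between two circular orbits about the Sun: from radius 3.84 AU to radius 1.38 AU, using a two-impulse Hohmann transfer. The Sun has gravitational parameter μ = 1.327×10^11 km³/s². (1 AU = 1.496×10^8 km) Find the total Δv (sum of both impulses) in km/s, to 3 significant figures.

Δv = 9.55 km/s

In km: r₁ = 3.84 × 1.496×10^8 = 5.74464×10^8 km; r₂ = 1.38 × 1.496×10^8 = 2.06448×10^8 km.
Transfer-ellipse semi-major axis a_t = (r₁ + r₂)/2 = (5.74464×10^8 + 2.06448×10^8)/2 = 3.90456×10^8 km.
Circular speed at r₁: v₁ = √(μ/r₁) = √(1.327×10^11/5.74464×10^8) = 15.199 km/s.
On the transfer ellipse at r₁, vis-viva equation gives v_a = √[μ(2/r₁ − 1/a_t)] = 11.052 km/s.
First burn Δv₁ = |v_a − v₁| = 4.147 km/s.
At r₂, v₂ = √(μ/r₂) = 25.353 km/s.
Transfer-orbit speed at r₂: v_p = √[μ(2/r₂ − 1/a_t)] = 30.752 km/s.
Second burn Δv₂ = |v₂ − v_p| = 5.399 km/s.
Total Δv = Δv₁ + Δv₂ = 9.546 km/s.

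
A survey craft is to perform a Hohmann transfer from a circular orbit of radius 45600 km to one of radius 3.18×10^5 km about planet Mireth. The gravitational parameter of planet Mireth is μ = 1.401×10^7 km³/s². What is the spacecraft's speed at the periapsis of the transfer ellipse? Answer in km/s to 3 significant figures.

The Hohmann ellipse has a_t = (r₁ + r₂)/2 = 1.818×10^5 km.
The periapsis of the transfer ellipse is at r = 45600 km.
From the vis-viva equation, v = √[μ(2/r − 1/a_t)] = 23.18 km/s.

v = 23.2 km/s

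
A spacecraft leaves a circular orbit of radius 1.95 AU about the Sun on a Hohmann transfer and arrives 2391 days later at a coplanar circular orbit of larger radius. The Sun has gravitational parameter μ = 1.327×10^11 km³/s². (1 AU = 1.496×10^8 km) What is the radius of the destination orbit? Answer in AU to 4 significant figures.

r₂ = 9.159 AU

In km: r₁ = 1.95 × 1.496×10^8 = 2.9172×10^8 km.
Transfer time t = 2391 days = 2.065824×10^8 s, and t = π√(a_t³/μ).
So a_t = (μ t²/π²)^(1/3) = (1.327×10^11 × (2.065824×10^8)² / π²)^(1/3) = 8.3097×10^8 km.
Since a_t = (r₁ + r₂)/2, r₂ = 2a_t − r₁ = 2×8.3097×10^8 − 2.9172×10^8 = 1.37022×10^9 km.
In AU: r₂ = 1.37022×10^9 / 1.496×10^8 = 9.159 AU.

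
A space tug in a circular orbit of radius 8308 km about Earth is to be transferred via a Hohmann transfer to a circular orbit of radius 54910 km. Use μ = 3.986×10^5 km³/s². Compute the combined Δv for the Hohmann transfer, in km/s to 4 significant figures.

Transfer-ellipse semi-major axis a_t = (r₁ + r₂)/2 = (8308 + 54910)/2 = 31609 km.
At r₁ the circular-orbit speed is v₁ = √(μ/r₁) = 6.9266 km/s.
On the transfer ellipse at r₁, vis-viva gives v_p = √[μ(2/r₁ − 1/a_t)] = 9.1294 km/s.
First burn Δv₁ = |v_p − v₁| = 2.203 km/s.
At r₂, v₂ = √(μ/r₂) = 2.694 km/s.
Transfer-orbit speed at r₂: v_a = √[μ(2/r₂ − 1/a_t)] = 1.381 km/s.
Second burn Δv₂ = |v₂ − v_a| = 1.313 km/s.
Δv = Δv₁ + Δv₂ = 2.203 + 1.313 = 3.516 km/s.

Δv = 3.516 km/s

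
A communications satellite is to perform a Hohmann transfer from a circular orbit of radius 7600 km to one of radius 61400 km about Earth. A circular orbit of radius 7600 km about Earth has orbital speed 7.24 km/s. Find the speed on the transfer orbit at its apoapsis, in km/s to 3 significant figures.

v = 1.20 km/s

From the circular-orbit relation v² = μ/r at r = 7600 km: μ = v²r = (7.24)² × 7600 = 3.98374×10^5 km³/s².
Transfer-ellipse semi-major axis a_t = (r₁ + r₂)/2 = (7600 + 61400)/2 = 34500 km.
At apoapsis, r = 61400 km.
Applying v² = μ(2/r − 1/a_t): v = 1.196 km/s.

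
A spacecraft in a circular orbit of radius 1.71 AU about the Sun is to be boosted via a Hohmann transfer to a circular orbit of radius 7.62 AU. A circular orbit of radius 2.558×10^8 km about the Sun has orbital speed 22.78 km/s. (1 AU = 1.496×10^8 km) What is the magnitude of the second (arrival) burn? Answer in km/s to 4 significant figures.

From the circular-orbit relation v² = μ/r at r = 2.558×10^8 km: μ = v²r = (22.78)² × 2.558×10^8 = 1.32742×10^11 km³/s².
In km: r₁ = 1.71 × 1.496×10^8 = 2.55816×10^8 km; r₂ = 7.62 × 1.496×10^8 = 1.139952×10^9 km.
Semi-major axis of the transfer orbit: a_t = (2.55816×10^8 + 1.139952×10^9)/2 = 6.97884×10^8 km.
On the circular orbit at r = 1.139952×10^9 km, v_c = √(μ/r) = 10.791 km/s.
Transfer-orbit speed at the same r (vis-viva, a = a_t): v_t = √[μ(2/r − 1/a_t)] = 6.5333 km/s.
Δv₂ = |v_t − v_c| = |6.5333 − 10.791| = 4.258 km/s.

Δv₂ = 4.258 km/s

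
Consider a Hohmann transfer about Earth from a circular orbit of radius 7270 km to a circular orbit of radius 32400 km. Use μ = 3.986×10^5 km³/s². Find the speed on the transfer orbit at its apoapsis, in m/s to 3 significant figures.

v = 2120 m/s

Semi-major axis of the transfer orbit: a_t = (7270 + 32400)/2 = 19835 km.
At apoapsis, r = 32400 km.
Applying v² = μ(2/r − 1/a_t): v = 2.123 km/s.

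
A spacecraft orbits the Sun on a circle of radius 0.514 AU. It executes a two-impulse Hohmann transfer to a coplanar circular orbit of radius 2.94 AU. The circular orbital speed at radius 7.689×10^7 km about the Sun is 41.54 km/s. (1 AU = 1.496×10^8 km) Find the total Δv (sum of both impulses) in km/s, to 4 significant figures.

Δv = 20.55 km/s

From the circular-orbit relation v² = μ/r at r = 7.689×10^7 km: μ = v²r = (41.54)² × 7.689×10^7 = 1.32679×10^11 km³/s².
In km: r₁ = 0.514 × 1.496×10^8 = 7.68944×10^7 km; r₂ = 2.94 × 1.496×10^8 = 4.39824×10^8 km.
Semi-major axis of the transfer orbit: a_t = (7.68944×10^7 + 4.39824×10^8)/2 = 2.583592×10^8 km.
At r₁ the circular-orbit speed is v₁ = √(μ/r₁) = 41.54 km/s.
Transfer-orbit speed at r₁ (vis-viva equation): v_p = √[μ(2/r₁ − 1/a_t)] = 54.20 km/s.
First burn Δv₁ = |v_p − v₁| = 12.66 km/s.
At r₂, v₂ = √(μ/r₂) = 17.368 km/s.
Transfer-orbit speed at r₂: v_a = √[μ(2/r₂ − 1/a_t)] = 9.4754 km/s.
Second burn Δv₂ = |v₂ − v_a| = 7.893 km/s.
Δv = Δv₁ + Δv₂ = 12.66 + 7.893 = 20.55 km/s.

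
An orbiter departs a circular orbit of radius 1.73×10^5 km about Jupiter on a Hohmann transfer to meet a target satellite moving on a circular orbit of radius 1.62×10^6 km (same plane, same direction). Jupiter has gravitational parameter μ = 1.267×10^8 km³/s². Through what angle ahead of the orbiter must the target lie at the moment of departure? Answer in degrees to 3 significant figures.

φ = 106°

The Hohmann ellipse has a_t = (r₁ + r₂)/2 = 8.965×10^5 km.
The half-period of the transfer ellipse is t = π√(a_t³/μ) = 2.3691×10^5 s.
The target's mean motion on its circular orbit is ω₂ = √(μ/r₂³) = 5.4590×10^-6 rad/s.
Angle swept by the target during transfer: ω₂·t = 1.2933 rad = 74.10°.
Arrival is 180° from departure on the ellipse, so φ = 180° − 74.10° = 106°.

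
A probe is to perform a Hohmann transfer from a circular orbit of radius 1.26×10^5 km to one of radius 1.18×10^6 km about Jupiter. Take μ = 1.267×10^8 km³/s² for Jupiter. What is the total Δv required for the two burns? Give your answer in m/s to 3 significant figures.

Transfer-ellipse semi-major axis a_t = (r₁ + r₂)/2 = (1.260×10^5 + 1.180×10^6)/2 = 6.530×10^5 km.
Circular speed at r₁: v₁ = √(μ/r₁) = √(1.267×10^8/1.260×10^5) = 31.71 km/s.
On the transfer ellipse at r₁, vis-viva gives v_p = √[μ(2/r₁ − 1/a_t)] = 42.63 km/s.
First burn Δv₁ = |v_p − v₁| = 10.92 km/s.
Circular speed at r₂: v₂ = √(μ/r₂) = 10.362 km/s.
Transfer-orbit speed at r₂: v_a = √[μ(2/r₂ − 1/a_t)] = 4.5517 km/s.
Second burn Δv₂ = |v₂ − v_a| = 5.810 km/s.
Δv = Δv₁ + Δv₂ = 10.92 + 5.810 = 16.73 km/s.

Δv = 16700 m/s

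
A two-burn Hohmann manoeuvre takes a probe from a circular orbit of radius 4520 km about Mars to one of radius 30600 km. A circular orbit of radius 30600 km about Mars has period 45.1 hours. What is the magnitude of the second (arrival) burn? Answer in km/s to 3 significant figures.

Δv₂ = 0.583 km/s

From Kepler's third law T² = 4π²r³/μ at r = 30600 km, T = 45.1 hours = 45.1 × 3600 s = 1.6236×10^5 s: μ = 4π²r³/T² = 42910.7 km³/s².
Semi-major axis of the transfer orbit: a_t = (4520 + 30600)/2 = 17560 km.
On the circular orbit at r = 30600 km, v_c = √(μ/r) = 1.1842 km/s.
Vis-viva on the transfer ellipse at r = 30600 km gives v_t = √[μ(2/r − 1/a_t)] = 0.60080 km/s.
Δv₂ = |v_t − v_c| = |0.60080 − 1.1842| = 0.5834 km/s.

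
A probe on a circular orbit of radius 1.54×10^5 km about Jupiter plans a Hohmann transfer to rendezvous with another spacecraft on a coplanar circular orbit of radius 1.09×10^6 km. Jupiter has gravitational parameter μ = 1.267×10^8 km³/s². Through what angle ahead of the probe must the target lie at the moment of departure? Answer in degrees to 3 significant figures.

Semi-major axis of the transfer orbit: a_t = (1.540×10^5 + 1.090×10^6)/2 = 6.220×10^5 km.
The half-period of the transfer ellipse is t = π√(a_t³/μ) = 1.3691×10^5 s.
Target angular speed ω₂ = √(μ/r₂³) = 9.8912×10^-6 rad/s.
Angle swept by the target during transfer: ω₂·t = 1.3542 rad = 77.59°.
Arrival is 180° from departure on the ellipse, so φ = 180° − 77.59° = 102°.

φ = 102°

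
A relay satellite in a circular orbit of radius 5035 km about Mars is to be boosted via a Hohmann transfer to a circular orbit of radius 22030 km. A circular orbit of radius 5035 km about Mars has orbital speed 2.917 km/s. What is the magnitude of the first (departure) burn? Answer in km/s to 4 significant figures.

Δv₁ = 0.8048 km/s

From the circular-orbit relation v² = μ/r at r = 5035 km: μ = v²r = (2.917)² × 5035 = 42842.3 km³/s².
The Hohmann ellipse has a_t = (r₁ + r₂)/2 = 13532.5 km.
Circular speed at r = 5035 km: v_c = √(μ/r) = 2.9170 km/s.
Vis-viva on the transfer ellipse at r = 5035 km gives v_t = √[μ(2/r − 1/a_t)] = 3.7218 km/s.
Δv₁ = |v_t − v_c| = |3.7218 − 2.9170| = 0.8048 km/s.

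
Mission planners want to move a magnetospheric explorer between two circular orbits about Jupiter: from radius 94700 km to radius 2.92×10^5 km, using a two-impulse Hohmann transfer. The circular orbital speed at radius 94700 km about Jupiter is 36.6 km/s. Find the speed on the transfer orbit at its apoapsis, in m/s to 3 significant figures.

v = 14600 m/s

From the circular-orbit relation v² = μ/r at r = 94700 km: μ = v²r = (36.6)² × 94700 = 1.26856×10^8 km³/s².
Transfer-ellipse semi-major axis a_t = (r₁ + r₂)/2 = (94700 + 2.920×10^5)/2 = 1.9335×10^5 km.
The apoapsis of the transfer ellipse is at r = 2.920×10^5 km.
Applying v² = μ(2/r − 1/a_t): v = 14.59 km/s.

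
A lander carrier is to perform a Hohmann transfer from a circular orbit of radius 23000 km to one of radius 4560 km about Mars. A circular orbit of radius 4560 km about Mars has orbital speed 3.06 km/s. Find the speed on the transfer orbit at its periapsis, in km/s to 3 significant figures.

From the circular-orbit relation v² = μ/r at r = 4560 km: μ = v²r = (3.06)² × 4560 = 42698.0 km³/s².
Transfer-ellipse semi-major axis a_t = (r₁ + r₂)/2 = (23000 + 4560)/2 = 13780 km.
The periapsis of the transfer ellipse is at r = 4560 km.
Vis-viva: v = √[μ(2/r − 1/a_t)] = √[42698.0 × (2/4560 − 1/13780)] = 3.953 km/s.

v = 3.95 km/s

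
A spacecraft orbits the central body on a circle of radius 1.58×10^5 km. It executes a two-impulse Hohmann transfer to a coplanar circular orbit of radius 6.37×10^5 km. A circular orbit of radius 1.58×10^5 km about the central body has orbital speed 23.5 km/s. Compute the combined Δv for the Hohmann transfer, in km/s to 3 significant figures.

From the circular-orbit relation v² = μ/r at r = 1.58×10^5 km: μ = v²r = (23.5)² × 1.58×10^5 = 8.72555×10^7 km³/s².
Transfer-ellipse semi-major axis a_t = (r₁ + r₂)/2 = (1.580×10^5 + 6.370×10^5)/2 = 3.975×10^5 km.
At r₁ the circular-orbit speed is v₁ = √(μ/r₁) = 23.500 km/s.
On the transfer ellipse at r₁, vis-viva gives v_p = √[μ(2/r₁ − 1/a_t)] = 29.749 km/s.
First burn Δv₁ = |v_p − v₁| = 6.249 km/s.
At r₂, v₂ = √(μ/r₂) = 11.704 km/s.
Transfer-orbit speed at r₂: v_a = √[μ(2/r₂ − 1/a_t)] = 7.3788 km/s.
Second burn Δv₂ = |v₂ − v_a| = 4.325 km/s.
Total Δv = Δv₁ + Δv₂ = 10.57 km/s.

Δv = 10.6 km/s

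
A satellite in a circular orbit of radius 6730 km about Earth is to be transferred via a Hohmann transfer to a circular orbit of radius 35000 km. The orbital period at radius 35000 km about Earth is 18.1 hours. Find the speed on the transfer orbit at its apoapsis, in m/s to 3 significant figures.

From Kepler's third law T² = 4π²r³/μ at r = 35000 km, T = 18.1 hours = 18.1 × 3600 s = 65160 s: μ = 4π²r³/T² = 3.98659×10^5 km³/s².
Semi-major axis of the transfer orbit: a_t = (6730 + 35000)/2 = 20865 km.
At apoapsis, r = 35000 km.
Vis-viva: v = √[μ(2/r − 1/a_t)] = √[3.98659×10^5 × (2/35000 − 1/20865)] = 1.917 km/s.

v = 1920 m/s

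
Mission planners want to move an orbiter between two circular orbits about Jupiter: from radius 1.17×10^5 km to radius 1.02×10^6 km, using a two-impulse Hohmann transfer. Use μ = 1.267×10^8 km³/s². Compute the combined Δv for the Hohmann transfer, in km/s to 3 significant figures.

Δv = 17.3 km/s

The Hohmann ellipse has a_t = (r₁ + r₂)/2 = 5.685×10^5 km.
Circular speed at r₁: v₁ = √(μ/r₁) = √(1.267×10^8/1.170×10^5) = 32.91 km/s.
Transfer-orbit speed at r₁ (vis-viva): v_p = √[μ(2/r₁ − 1/a_t)] = 44.08 km/s.
First burn Δv₁ = |v_p − v₁| = 11.17 km/s.
At r₂, v₂ = √(μ/r₂) = 11.145 km/s.
Transfer-orbit speed at r₂: v_a = √[μ(2/r₂ − 1/a_t)] = 5.0561 km/s.
Second burn Δv₂ = |v₂ − v_a| = 6.089 km/s.
Δv = Δv₁ + Δv₂ = 11.17 + 6.089 = 17.26 km/s.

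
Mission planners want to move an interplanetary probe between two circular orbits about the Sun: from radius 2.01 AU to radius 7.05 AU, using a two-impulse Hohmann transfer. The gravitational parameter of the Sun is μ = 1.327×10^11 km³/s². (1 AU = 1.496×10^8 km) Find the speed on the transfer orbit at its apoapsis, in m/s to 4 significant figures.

In km: r₁ = 2.01 × 1.496×10^8 = 3.00696×10^8 km; r₂ = 7.05 × 1.496×10^8 = 1.05468×10^9 km.
The Hohmann ellipse has a_t = (r₁ + r₂)/2 = 6.77688×10^8 km.
The apoapsis of the transfer ellipse is at r = 1.05468×10^9 km.
Applying v² = μ(2/r − 1/a_t): v = 7.472 km/s.

v = 7472 m/s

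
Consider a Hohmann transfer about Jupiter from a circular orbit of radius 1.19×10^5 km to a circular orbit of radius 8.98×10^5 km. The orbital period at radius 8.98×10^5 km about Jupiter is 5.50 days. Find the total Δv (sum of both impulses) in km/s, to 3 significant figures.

From Kepler's third law T² = 4π²r³/μ at r = 8.98×10^5 km, T = 5.50 days = 5.50 × 86400 s = 4.752×10^5 s: μ = 4π²r³/T² = 1.26601×10^8 km³/s².
Semi-major axis of the transfer orbit: a_t = (1.190×10^5 + 8.980×10^5)/2 = 5.085×10^5 km.
At r₁ the circular-orbit speed is v₁ = √(μ/r₁) = 32.617 km/s.
Transfer-orbit speed at r₁ (vis-viva): v_p = √[μ(2/r₁ − 1/a_t)] = 43.345 km/s.
First burn Δv₁ = |v_p − v₁| = 10.73 km/s.
Circular speed at r₂: v₂ = √(μ/r₂) = 11.874 km/s.
Transfer-orbit speed at r₂: v_a = √[μ(2/r₂ − 1/a_t)] = 5.7439 km/s.
Second burn Δv₂ = |v₂ − v_a| = 6.130 km/s.
Total Δv = Δv₁ + Δv₂ = 16.86 km/s.

Δv = 16.9 km/s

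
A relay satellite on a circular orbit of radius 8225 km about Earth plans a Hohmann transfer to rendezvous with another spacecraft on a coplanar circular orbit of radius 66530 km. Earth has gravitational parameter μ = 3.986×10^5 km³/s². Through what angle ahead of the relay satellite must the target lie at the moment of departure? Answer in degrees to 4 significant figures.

φ = 104.2°

The Hohmann ellipse has a_t = (r₁ + r₂)/2 = 37377.5 km.
The half-period of the transfer ellipse is t = π√(a_t³/μ) = 35960 s.
The target's mean motion on its circular orbit is ω₂ = √(μ/r₂³) = 3.679×10^-5 rad/s.
Angle swept by the target during transfer: ω₂·t = 1.323 rad = 75.80°.
Arrival is 180° from departure on the ellipse, so φ = 180° − 75.80° = 104.2°.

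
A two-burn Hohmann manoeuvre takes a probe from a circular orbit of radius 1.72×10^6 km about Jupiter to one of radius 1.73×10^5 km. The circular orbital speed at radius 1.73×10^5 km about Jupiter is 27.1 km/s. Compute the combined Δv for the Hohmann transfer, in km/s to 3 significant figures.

Δv = 14.4 km/s

From the circular-orbit relation v² = μ/r at r = 1.73×10^5 km: μ = v²r = (27.1)² × 1.73×10^5 = 1.27053×10^8 km³/s².
Semi-major axis of the transfer orbit: a_t = (1.720×10^6 + 1.730×10^5)/2 = 9.465×10^5 km.
Circular speed at r₁: v₁ = √(μ/r₁) = √(1.27053×10^8/1.720×10^6) = 8.5946 km/s.
On the transfer ellipse at r₁, vis-viva gives v_a = √[μ(2/r₁ − 1/a_t)] = 3.6744 km/s.
First burn Δv₁ = |v_a − v₁| = 4.920 km/s.
Circular speed at r₂: v₂ = √(μ/r₂) = 27.100 km/s.
Transfer-orbit speed at r₂: v_p = √[μ(2/r₂ − 1/a_t)] = 36.532 km/s.
Second burn Δv₂ = |v₂ − v_p| = 9.432 km/s.
Δv = Δv₁ + Δv₂ = 4.920 + 9.432 = 14.35 km/s.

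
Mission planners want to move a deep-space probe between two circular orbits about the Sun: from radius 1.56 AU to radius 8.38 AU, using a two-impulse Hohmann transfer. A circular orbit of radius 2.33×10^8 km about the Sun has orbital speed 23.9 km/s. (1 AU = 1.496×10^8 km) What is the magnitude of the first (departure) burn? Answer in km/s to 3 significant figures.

Δv₁ = 7.13 km/s

From the circular-orbit relation v² = μ/r at r = 2.33×10^8 km: μ = v²r = (23.9)² × 2.33×10^8 = 1.33092×10^11 km³/s².
In km: r₁ = 1.56 × 1.496×10^8 = 2.33376×10^8 km; r₂ = 8.38 × 1.496×10^8 = 1.253648×10^9 km.
Transfer-ellipse semi-major axis a_t = (r₁ + r₂)/2 = (2.33376×10^8 + 1.253648×10^9)/2 = 7.43512×10^8 km.
On the circular orbit at r = 2.33376×10^8 km, v_c = √(μ/r) = 23.8807 km/s.
Transfer-orbit speed at the same r (vis-viva, a = a_t): v_t = √[μ(2/r − 1/a_t)] = 31.0093 km/s.
Δv₁ = |v_t − v_c| = |31.0093 − 23.8807| = 7.129 km/s.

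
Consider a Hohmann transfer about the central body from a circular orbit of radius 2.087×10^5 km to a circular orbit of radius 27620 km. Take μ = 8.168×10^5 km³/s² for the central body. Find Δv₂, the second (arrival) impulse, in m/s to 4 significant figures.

The Hohmann ellipse has a_t = (r₁ + r₂)/2 = 1.1816×10^5 km.
On the circular orbit at r = 27620 km, v_c = √(μ/r) = 5.438 km/s.
Vis-viva on the transfer ellipse at r = 27620 km gives v_t = √[μ(2/r − 1/a_t)] = 7.227 km/s.
Δv₂ = |v_t − v_c| = |7.227 − 5.438| = 1.789 km/s.

Δv₂ = 1789 m/s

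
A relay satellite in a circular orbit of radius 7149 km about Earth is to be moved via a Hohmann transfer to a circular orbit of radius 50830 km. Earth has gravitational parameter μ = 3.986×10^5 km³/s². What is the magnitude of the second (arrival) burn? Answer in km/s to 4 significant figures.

Δv₂ = 1.410 km/s

Transfer-ellipse semi-major axis a_t = (r₁ + r₂)/2 = (7149 + 50830)/2 = 28989.5 km.
On the circular orbit at r = 50830 km, v_c = √(μ/r) = 2.8003 km/s.
Vis-viva on the transfer ellipse at r = 50830 km gives v_t = √[μ(2/r − 1/a_t)] = 1.3906 km/s.
Δv₂ = |v_t − v_c| = |1.3906 − 2.8003| = 1.410 km/s.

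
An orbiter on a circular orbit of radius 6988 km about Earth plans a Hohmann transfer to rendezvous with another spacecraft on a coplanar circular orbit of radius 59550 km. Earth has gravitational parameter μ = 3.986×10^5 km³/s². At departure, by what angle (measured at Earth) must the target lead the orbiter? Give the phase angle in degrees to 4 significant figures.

The Hohmann ellipse has a_t = (r₁ + r₂)/2 = 33269 km.
Transfer time t = π√(a_t³/μ) = 30195.4 s.
Target angular speed ω₂ = √(μ/r₂³) = 4.34456×10^-5 rad/s.
Angle swept by the target during transfer: ω₂·t = 1.31186 rad = 75.16°.
The orbiter traverses 180° on the transfer ellipse, so the target must lead by 180° − 75.16° = 104.8°.

φ = 104.8°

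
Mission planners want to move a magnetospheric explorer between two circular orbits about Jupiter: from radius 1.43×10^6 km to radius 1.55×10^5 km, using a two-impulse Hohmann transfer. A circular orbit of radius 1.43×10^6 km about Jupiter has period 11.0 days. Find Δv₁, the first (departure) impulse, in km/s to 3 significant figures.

Δv₁ = 5.27 km/s

From Kepler's third law T² = 4π²r³/μ at r = 1.43×10^6 km, T = 11.0 days = 11.0 × 86400 s = 9.504×10^5 s: μ = 4π²r³/T² = 1.27807×10^8 km³/s².
Semi-major axis of the transfer orbit: a_t = (1.430×10^6 + 1.550×10^5)/2 = 7.925×10^5 km.
Circular speed at r = 1.430×10^6 km: v_c = √(μ/r) = 9.454 km/s.
Transfer-orbit speed at the same r (vis-viva, a = a_t): v_t = √[μ(2/r − 1/a_t)] = 4.181 km/s.
Δv₁ = |v_t − v_c| = |4.181 − 9.454| = 5.273 km/s.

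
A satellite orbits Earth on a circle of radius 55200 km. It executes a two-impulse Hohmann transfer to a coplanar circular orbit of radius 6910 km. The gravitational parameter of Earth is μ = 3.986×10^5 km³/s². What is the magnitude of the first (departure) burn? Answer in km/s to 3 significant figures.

Δv₁ = 1.42 km/s

The Hohmann ellipse has a_t = (r₁ + r₂)/2 = 31055 km.
Circular speed at r = 55200 km: v_c = √(μ/r) = 2.6872 km/s.
Vis-viva on the transfer ellipse at r = 55200 km gives v_t = √[μ(2/r − 1/a_t)] = 1.2676 km/s.
Δv₁ = |v_t − v_c| = |1.2676 − 2.6872| = 1.420 km/s.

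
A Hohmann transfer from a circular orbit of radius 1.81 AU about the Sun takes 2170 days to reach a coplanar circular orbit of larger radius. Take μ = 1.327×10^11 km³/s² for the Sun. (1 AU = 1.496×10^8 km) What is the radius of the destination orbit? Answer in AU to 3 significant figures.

In km: r₁ = 1.81 × 1.496×10^8 = 2.70776×10^8 km.
Transfer time t = 2170 days = 1.87488×10^8 s, and t = π√(a_t³/μ).
So a_t = (μ t²/π²)^(1/3) = (1.327×10^11 × (1.87488×10^8)² / π²)^(1/3) = 7.7894×10^8 km.
Since a_t = (r₁ + r₂)/2, r₂ = 2a_t − r₁ = 2×7.7894×10^8 − 2.70776×10^8 = 1.287104×10^9 km.
In AU: r₂ = 1.287104×10^9 / 1.496×10^8 = 8.60 AU.

r₂ = 8.60 AU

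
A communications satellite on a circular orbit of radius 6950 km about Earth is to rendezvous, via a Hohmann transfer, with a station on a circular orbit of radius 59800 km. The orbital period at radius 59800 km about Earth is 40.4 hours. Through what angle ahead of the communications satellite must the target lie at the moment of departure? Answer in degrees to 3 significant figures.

From Kepler's third law T² = 4π²r³/μ at r = 59800 km, T = 40.4 hours = 40.4 × 3600 s = 1.4544×10^5 s: μ = 4π²r³/T² = 3.99113×10^5 km³/s².
Semi-major axis of the transfer orbit: a_t = (6950 + 59800)/2 = 33375 km.
The half-period of the transfer ellipse is t = π√(a_t³/μ) = 30320 s.
The target's mean motion on its circular orbit is ω₂ = √(μ/r₂³) = 4.3201×10^-5 rad/s.
Angle swept by the target during transfer: ω₂·t = 1.3099 rad = 75.05°.
Arrival is 180° from departure on the ellipse, so φ = 180° − 75.05° = 105°.

φ = 105°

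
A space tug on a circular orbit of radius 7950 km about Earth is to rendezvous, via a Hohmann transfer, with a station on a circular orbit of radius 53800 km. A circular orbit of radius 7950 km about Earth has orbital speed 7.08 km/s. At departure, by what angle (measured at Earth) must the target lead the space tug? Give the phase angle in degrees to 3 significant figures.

φ = 102°

From the circular-orbit relation v² = μ/r at r = 7950 km: μ = v²r = (7.08)² × 7950 = 3.98505×10^5 km³/s².
Semi-major axis of the transfer orbit: a_t = (7950 + 53800)/2 = 30875 km.
Transfer time t = π√(a_t³/μ) = 26999 s.
Target angular speed ω₂ = √(μ/r₂³) = 5.0588×10^-5 rad/s.
Angle swept by the target during transfer: ω₂·t = 1.3658 rad = 78.25°.
Arrival is 180° from departure on the ellipse, so φ = 180° − 78.25° = 102°.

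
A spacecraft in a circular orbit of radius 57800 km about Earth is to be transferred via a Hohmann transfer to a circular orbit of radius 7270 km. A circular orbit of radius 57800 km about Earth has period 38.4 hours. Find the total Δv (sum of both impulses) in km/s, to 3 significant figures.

From Kepler's third law T² = 4π²r³/μ at r = 57800 km, T = 38.4 hours = 38.4 × 3600 s = 1.3824×10^5 s: μ = 4π²r³/T² = 3.98911×10^5 km³/s².
Semi-major axis of the transfer orbit: a_t = (57800 + 7270)/2 = 32535 km.
Circular speed at r₁: v₁ = √(μ/r₁) = √(3.98911×10^5/57800) = 2.627 km/s.
Transfer-orbit speed at r₁ (vis-viva): v_a = √[μ(2/r₁ − 1/a_t)] = 1.242 km/s.
First burn Δv₁ = |v_a − v₁| = 1.385 km/s.
Circular speed at r₂: v₂ = √(μ/r₂) = 7.407 km/s.
Transfer-orbit speed at r₂: v_p = √[μ(2/r₂ − 1/a_t)] = 9.873 km/s.
Second burn Δv₂ = |v₂ − v_p| = 2.466 km/s.
Δv = Δv₁ + Δv₂ = 1.385 + 2.466 = 3.851 km/s.

Δv = 3.85 km/s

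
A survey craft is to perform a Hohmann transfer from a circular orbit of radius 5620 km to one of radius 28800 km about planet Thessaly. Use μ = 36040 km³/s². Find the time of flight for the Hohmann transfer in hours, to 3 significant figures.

Transfer-ellipse semi-major axis a_t = (r₁ + r₂)/2 = (5620 + 28800)/2 = 17210 km.
Half the transfer-orbit period gives t = π√(a_t³/μ) = 37360 s.
Converting: 37360 s ÷ 3600 s/hour = 10.4 hours.

t = 10.4 hours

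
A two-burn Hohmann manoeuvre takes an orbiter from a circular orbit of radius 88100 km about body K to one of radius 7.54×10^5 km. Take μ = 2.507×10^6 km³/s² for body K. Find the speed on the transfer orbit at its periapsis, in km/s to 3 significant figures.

v = 7.14 km/s

Transfer-ellipse semi-major axis a_t = (r₁ + r₂)/2 = (88100 + 7.540×10^5)/2 = 4.2105×10^5 km.
The periapsis of the transfer ellipse is at r = 88100 km.
From the vis-viva equation, v = √[μ(2/r − 1/a_t)] = 7.139 km/s.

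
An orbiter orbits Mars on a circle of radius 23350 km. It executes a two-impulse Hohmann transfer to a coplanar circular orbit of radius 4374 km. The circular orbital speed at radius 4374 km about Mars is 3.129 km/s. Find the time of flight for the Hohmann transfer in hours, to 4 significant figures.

t = 6.882 hours

From the circular-orbit relation v² = μ/r at r = 4374 km: μ = v²r = (3.129)² × 4374 = 42824.3 km³/s².
Transfer-ellipse semi-major axis a_t = (r₁ + r₂)/2 = (23350 + 4374)/2 = 13862 km.
By Kepler's third law the transfer-orbit period is T = 2π√(a_t³/μ), so t = T/2 = 24776.7 s.
Converting: 24776.7 s ÷ 3600 s/hour = 6.882 hours.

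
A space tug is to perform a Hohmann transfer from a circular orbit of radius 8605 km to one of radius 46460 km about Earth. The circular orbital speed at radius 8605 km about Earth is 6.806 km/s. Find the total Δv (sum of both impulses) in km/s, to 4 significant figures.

Δv = 3.327 km/s

From the circular-orbit relation v² = μ/r at r = 8605 km: μ = v²r = (6.806)² × 8605 = 3.98598×10^5 km³/s².
Transfer-ellipse semi-major axis a_t = (r₁ + r₂)/2 = (8605 + 46460)/2 = 27532.5 km.
Circular speed at r₁: v₁ = √(μ/r₁) = √(3.98598×10^5/8605) = 6.806 km/s.
On the transfer ellipse at r₁, vis-viva equation gives v_p = √[μ(2/r₁ − 1/a_t)] = 8.841 km/s.
First burn Δv₁ = |v_p − v₁| = 2.035 km/s.
At r₂, v₂ = √(μ/r₂) = 2.929 km/s.
Transfer-orbit speed at r₂: v_a = √[μ(2/r₂ − 1/a_t)] = 1.637 km/s.
Second burn Δv₂ = |v₂ − v_a| = 1.292 km/s.
Δv = Δv₁ + Δv₂ = 2.035 + 1.292 = 3.327 km/s.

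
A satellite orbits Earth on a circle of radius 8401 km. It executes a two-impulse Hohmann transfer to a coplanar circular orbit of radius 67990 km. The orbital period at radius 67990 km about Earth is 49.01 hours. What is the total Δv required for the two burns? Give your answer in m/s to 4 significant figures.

Δv = 3588 m/s

From Kepler's third law T² = 4π²r³/μ at r = 67990 km, T = 49.01 hours = 49.01 × 3600 s = 1.76436×10^5 s: μ = 4π²r³/T² = 3.98585×10^5 km³/s².
Semi-major axis of the transfer orbit: a_t = (8401 + 67990)/2 = 38195.5 km.
At r₁ the circular-orbit speed is v₁ = √(μ/r₁) = 6.888 km/s.
On the transfer ellipse at r₁, vis-viva equation gives v_p = √[μ(2/r₁ − 1/a_t)] = 9.190 km/s.
First burn Δv₁ = |v_p − v₁| = 2.302 km/s.
Circular speed at r₂: v₂ = √(μ/r₂) = 2.4212 km/s.
Transfer-orbit speed at r₂: v_a = √[μ(2/r₂ − 1/a_t)] = 1.1355 km/s.
Second burn Δv₂ = |v₂ − v_a| = 1.286 km/s.
Δv = Δv₁ + Δv₂ = 2.302 + 1.286 = 3.588 km/s.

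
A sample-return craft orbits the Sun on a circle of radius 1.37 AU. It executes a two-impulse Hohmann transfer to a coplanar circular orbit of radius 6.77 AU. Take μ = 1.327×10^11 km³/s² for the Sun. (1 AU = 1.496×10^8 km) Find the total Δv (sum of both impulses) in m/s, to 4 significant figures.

In km: r₁ = 1.37 × 1.496×10^8 = 2.04952×10^8 km; r₂ = 6.77 × 1.496×10^8 = 1.012792×10^9 km.
Transfer-ellipse semi-major axis a_t = (r₁ + r₂)/2 = (2.04952×10^8 + 1.012792×10^9)/2 = 6.08872×10^8 km.
At r₁ the circular-orbit speed is v₁ = √(μ/r₁) = 25.4454 km/s.
On the transfer ellipse at r₁, vis-viva equation gives v_p = √[μ(2/r₁ − 1/a_t)] = 32.8176 km/s.
First burn Δv₁ = |v_p − v₁| = 7.372 km/s.
Circular speed at r₂: v₂ = √(μ/r₂) = 11.44657 km/s.
Transfer-orbit speed at r₂: v_a = √[μ(2/r₂ − 1/a_t)] = 6.641075 km/s.
Second burn Δv₂ = |v₂ − v_a| = 4.805 km/s.
Δv = Δv₁ + Δv₂ = 7.372 + 4.805 = 12.18 km/s.

Δv = 12180 m/s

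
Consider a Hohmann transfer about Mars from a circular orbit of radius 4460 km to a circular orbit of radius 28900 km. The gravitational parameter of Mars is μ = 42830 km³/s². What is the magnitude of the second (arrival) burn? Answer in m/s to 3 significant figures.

Δv₂ = 588 m/s

Transfer-ellipse semi-major axis a_t = (r₁ + r₂)/2 = (4460 + 28900)/2 = 16680 km.
On the circular orbit at r = 28900 km, v_c = √(μ/r) = 1.2174 km/s.
Transfer-orbit speed at the same r (vis-viva, a = a_t): v_t = √[μ(2/r − 1/a_t)] = 0.62950 km/s.
Δv₂ = |v_t − v_c| = |0.62950 − 1.2174| = 0.5879 km/s.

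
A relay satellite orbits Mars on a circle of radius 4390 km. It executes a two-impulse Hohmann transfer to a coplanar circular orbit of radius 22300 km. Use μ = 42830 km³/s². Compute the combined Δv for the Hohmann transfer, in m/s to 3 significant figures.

Transfer-ellipse semi-major axis a_t = (r₁ + r₂)/2 = (4390 + 22300)/2 = 13345 km.
Circular speed at r₁: v₁ = √(μ/r₁) = √(42830/4390) = 3.1235 km/s.
On the transfer ellipse at r₁, vis-viva equation gives v_p = √[μ(2/r₁ − 1/a_t)] = 4.0377 km/s.
First burn Δv₁ = |v_p − v₁| = 0.9142 km/s.
At r₂, v₂ = √(μ/r₂) = 1.3859 km/s.
Transfer-orbit speed at r₂: v_a = √[μ(2/r₂ − 1/a_t)] = 0.79487 km/s.
Second burn Δv₂ = |v₂ − v_a| = 0.5910 km/s.
Total Δv = Δv₁ + Δv₂ = 1.505 km/s.

Δv = 1510 m/s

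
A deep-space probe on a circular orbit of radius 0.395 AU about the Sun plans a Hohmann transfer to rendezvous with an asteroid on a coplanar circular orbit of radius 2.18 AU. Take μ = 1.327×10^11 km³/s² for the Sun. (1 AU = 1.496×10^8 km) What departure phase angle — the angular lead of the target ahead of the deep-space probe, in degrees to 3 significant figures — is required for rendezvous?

φ = 98.3°

In km: r₁ = 0.395 × 1.496×10^8 = 5.9092×10^7 km; r₂ = 2.18 × 1.496×10^8 = 3.26128×10^8 km.
Semi-major axis of the transfer orbit: a_t = (5.9092×10^7 + 3.26128×10^8)/2 = 1.9261×10^8 km.
Transfer time t = π√(a_t³/μ) = 2.305×10^7 s.
Target angular speed ω₂ = √(μ/r₂³) = 6.185×10^-8 rad/s.
Angle swept by the target during transfer: ω₂·t = 1.426 rad = 81.70°.
The deep-space probe traverses 180° on the transfer ellipse, so the target must lead by 180° − 81.70° = 98.3°.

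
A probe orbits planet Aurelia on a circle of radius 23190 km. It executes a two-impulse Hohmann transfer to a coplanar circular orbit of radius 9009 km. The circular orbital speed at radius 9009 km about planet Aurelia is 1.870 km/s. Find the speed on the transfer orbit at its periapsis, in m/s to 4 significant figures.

From the circular-orbit relation v² = μ/r at r = 9009 km: μ = v²r = (1.870)² × 9009 = 31503.6 km³/s².
Semi-major axis of the transfer orbit: a_t = (23190 + 9009)/2 = 16099.5 km.
The periapsis of the transfer ellipse is at r = 9009 km.
Applying v² = μ(2/r − 1/a_t): v = 2.244 km/s.

v = 2244 m/s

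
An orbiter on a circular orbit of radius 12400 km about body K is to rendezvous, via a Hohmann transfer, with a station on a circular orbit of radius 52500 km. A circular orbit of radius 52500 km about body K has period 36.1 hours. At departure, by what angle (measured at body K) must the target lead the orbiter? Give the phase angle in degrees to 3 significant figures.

From Kepler's third law T² = 4π²r³/μ at r = 52500 km, T = 36.1 hours = 36.1 × 3600 s = 1.2996×10^5 s: μ = 4π²r³/T² = 3.38235×10^5 km³/s².
Transfer-ellipse semi-major axis a_t = (r₁ + r₂)/2 = (12400 + 52500)/2 = 32450 km.
Transfer time t = π√(a_t³/μ) = 31576 s.
Target angular speed ω₂ = √(μ/r₂³) = 4.8347×10^-5 rad/s.
Angle swept by the target during transfer: ω₂·t = 1.5266 rad = 87.47°.
The orbiter traverses 180° on the transfer ellipse, so the target must lead by 180° − 87.47° = 92.5°.

φ = 92.5°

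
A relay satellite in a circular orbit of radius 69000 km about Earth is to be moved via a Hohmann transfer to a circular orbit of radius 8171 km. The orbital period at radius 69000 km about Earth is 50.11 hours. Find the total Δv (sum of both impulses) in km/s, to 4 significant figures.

Δv = 3.653 km/s

From Kepler's third law T² = 4π²r³/μ at r = 69000 km, T = 50.11 hours = 50.11 × 3600 s = 1.80396×10^5 s: μ = 4π²r³/T² = 3.98523×10^5 km³/s².
Transfer-ellipse semi-major axis a_t = (r₁ + r₂)/2 = (69000 + 8171)/2 = 38585.5 km.
Circular speed at r₁: v₁ = √(μ/r₁) = √(3.98523×10^5/69000) = 2.40327 km/s.
On the transfer ellipse at r₁, vis-viva equation gives v_a = √[μ(2/r₁ − 1/a_t)] = 1.10593 km/s.
First burn Δv₁ = |v_a − v₁| = 1.2973 km/s.
Circular speed at r₂: v₂ = √(μ/r₂) = 6.98376 km/s.
Transfer-orbit speed at r₂: v_p = √[μ(2/r₂ − 1/a_t)] = 9.33902 km/s.
Second burn Δv₂ = |v₂ − v_p| = 2.3553 km/s.
Total Δv = Δv₁ + Δv₂ = 3.653 km/s.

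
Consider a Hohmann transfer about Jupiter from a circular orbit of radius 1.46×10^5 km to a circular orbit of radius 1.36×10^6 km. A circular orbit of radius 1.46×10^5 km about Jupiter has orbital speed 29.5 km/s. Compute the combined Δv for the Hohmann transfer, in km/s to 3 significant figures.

From the circular-orbit relation v² = μ/r at r = 1.46×10^5 km: μ = v²r = (29.5)² × 1.46×10^5 = 1.27056×10^8 km³/s².
Transfer-ellipse semi-major axis a_t = (r₁ + r₂)/2 = (1.460×10^5 + 1.360×10^6)/2 = 7.530×10^5 km.
At r₁ the circular-orbit speed is v₁ = √(μ/r₁) = 29.50 km/s.
On the transfer ellipse at r₁, vis-viva equation gives v_p = √[μ(2/r₁ − 1/a_t)] = 39.65 km/s.
First burn Δv₁ = |v_p − v₁| = 10.15 km/s.
Circular speed at r₂: v₂ = √(μ/r₂) = 9.666 km/s.
Transfer-orbit speed at r₂: v_a = √[μ(2/r₂ − 1/a_t)] = 4.256 km/s.
Second burn Δv₂ = |v₂ − v_a| = 5.410 km/s.
Δv = Δv₁ + Δv₂ = 10.15 + 5.410 = 15.56 km/s.

Δv = 15.6 km/s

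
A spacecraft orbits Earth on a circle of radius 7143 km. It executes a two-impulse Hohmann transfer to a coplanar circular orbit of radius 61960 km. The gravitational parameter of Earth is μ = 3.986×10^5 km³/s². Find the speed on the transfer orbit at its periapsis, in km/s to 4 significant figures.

The Hohmann ellipse has a_t = (r₁ + r₂)/2 = 34551.5 km.
The periapsis of the transfer ellipse is at r = 7143 km.
Applying v² = μ(2/r − 1/a_t): v = 10.00 km/s.

v = 10.00 km/s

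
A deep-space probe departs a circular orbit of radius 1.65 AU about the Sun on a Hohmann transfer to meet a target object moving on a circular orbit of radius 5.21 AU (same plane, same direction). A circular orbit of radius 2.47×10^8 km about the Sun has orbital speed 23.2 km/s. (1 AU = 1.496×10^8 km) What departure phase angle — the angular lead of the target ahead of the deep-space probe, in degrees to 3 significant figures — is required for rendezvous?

φ = 83.8°

From the circular-orbit relation v² = μ/r at r = 2.47×10^8 km: μ = v²r = (23.2)² × 2.47×10^8 = 1.32945×10^11 km³/s².
In km: r₁ = 1.65 × 1.496×10^8 = 2.4684×10^8 km; r₂ = 5.21 × 1.496×10^8 = 7.79416×10^8 km.
Semi-major axis of the transfer orbit: a_t = (2.4684×10^8 + 7.79416×10^8)/2 = 5.13128×10^8 km.
The half-period of the transfer ellipse is t = π√(a_t³/μ) = 1.001502×10^8 s.
Target angular speed ω₂ = √(μ/r₂³) = 1.675647×10^-8 rad/s.
Angle swept by the target during transfer: ω₂·t = 1.678164 rad = 96.152°.
The deep-space probe traverses 180° on the transfer ellipse, so the target must lead by 180° − 96.152° = 83.8°.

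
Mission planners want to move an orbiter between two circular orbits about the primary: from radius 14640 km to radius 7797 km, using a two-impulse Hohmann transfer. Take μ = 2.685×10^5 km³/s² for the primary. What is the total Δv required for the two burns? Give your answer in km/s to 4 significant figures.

Semi-major axis of the transfer orbit: a_t = (14640 + 7797)/2 = 11218.5 km.
Circular speed at r₁: v₁ = √(μ/r₁) = √(2.685×10^5/14640) = 4.2825 km/s.
On the transfer ellipse at r₁, v² = μ(2/r − 1/a) gives v_a = √[μ(2/r₁ − 1/a_t)] = 3.5702 km/s.
First burn Δv₁ = |v_a − v₁| = 0.7123 km/s.
At r₂, v₂ = √(μ/r₂) = 5.86825 km/s.
Transfer-orbit speed at r₂: v_p = √[μ(2/r₂ − 1/a_t)] = 6.70365 km/s.
Second burn Δv₂ = |v₂ − v_p| = 0.8354 km/s.
Δv = Δv₁ + Δv₂ = 0.7123 + 0.8354 = 1.548 km/s.

Δv = 1.548 km/s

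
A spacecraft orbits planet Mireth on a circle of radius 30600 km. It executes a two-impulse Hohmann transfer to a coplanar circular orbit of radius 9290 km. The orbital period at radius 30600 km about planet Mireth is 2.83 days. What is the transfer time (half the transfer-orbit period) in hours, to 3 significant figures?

t = 17.9 hours

From Kepler's third law T² = 4π²r³/μ at r = 30600 km, T = 2.83 days = 2.83 × 86400 s = 2.44512×10^5 s: μ = 4π²r³/T² = 18920.1 km³/s².
Semi-major axis of the transfer orbit: a_t = (30600 + 9290)/2 = 19945 km.
By Kepler's third law the transfer-orbit period is T = 2π√(a_t³/μ), so t = T/2 = 64330 s.
Converting: 64330 s ÷ 3600 s/hour = 17.9 hours.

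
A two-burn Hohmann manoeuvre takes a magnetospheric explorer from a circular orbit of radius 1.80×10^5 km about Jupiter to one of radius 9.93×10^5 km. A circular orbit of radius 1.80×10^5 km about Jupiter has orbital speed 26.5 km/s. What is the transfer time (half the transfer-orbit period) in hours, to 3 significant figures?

From the circular-orbit relation v² = μ/r at r = 1.80×10^5 km: μ = v²r = (26.5)² × 1.80×10^5 = 1.26405×10^8 km³/s².
The Hohmann ellipse has a_t = (r₁ + r₂)/2 = 5.865×10^5 km.
Transfer time t = π√(a_t³/μ) = π√((5.865×10^5)³ / 1.26405×10^8) = 1.255×10^5 s.
Converting: 1.255×10^5 s ÷ 3600 s/hour = 34.9 hours.

t = 34.9 hours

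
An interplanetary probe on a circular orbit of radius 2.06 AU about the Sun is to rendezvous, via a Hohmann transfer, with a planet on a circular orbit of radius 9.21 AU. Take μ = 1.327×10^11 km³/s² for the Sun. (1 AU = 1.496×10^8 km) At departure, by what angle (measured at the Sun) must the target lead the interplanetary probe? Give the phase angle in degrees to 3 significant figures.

In km: r₁ = 2.06 × 1.496×10^8 = 3.08176×10^8 km; r₂ = 9.21 × 1.496×10^8 = 1.377816×10^9 km.
Transfer-ellipse semi-major axis a_t = (r₁ + r₂)/2 = (3.08176×10^8 + 1.377816×10^9)/2 = 8.42996×10^8 km.
Transfer time t = π√(a_t³/μ) = 2.1108×10^8 s.
Target angular speed ω₂ = √(μ/r₂³) = 7.1228×10^-9 rad/s.
Angle swept by the target during transfer: ω₂·t = 1.5035 rad = 86.14°.
The interplanetary probe traverses 180° on the transfer ellipse, so the target must lead by 180° − 86.14° = 93.9°.

φ = 93.9°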